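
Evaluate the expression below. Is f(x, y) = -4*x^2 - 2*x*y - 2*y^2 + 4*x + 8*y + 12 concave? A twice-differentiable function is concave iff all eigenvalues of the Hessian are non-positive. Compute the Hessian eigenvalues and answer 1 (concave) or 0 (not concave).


The Hessian of f(x,y) = -4*x^2 - 2*x*y - 2*y^2 + 4*x + 8*y + 12 is:
H = [[-8, -2], [-2, -4]]
Trace = -8 - 4 = -12
Determinant = -8*-4 - (-2)^2 = 28
Discriminant = (-12)^2 - 4*28 = 32.0
Eigenvalues: lambda_1 = -8.8284, lambda_2 = -3.1716
The function is concave.

1


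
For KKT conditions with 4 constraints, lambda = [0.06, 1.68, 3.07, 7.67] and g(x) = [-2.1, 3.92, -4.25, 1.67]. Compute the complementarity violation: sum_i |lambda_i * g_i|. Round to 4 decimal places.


KKT complementary slackness check:
lambda_1 * g_1 = 0.06 * -2.1 = -0.126
lambda_2 * g_2 = 1.68 * 3.92 = 6.5856
lambda_3 * g_3 = 3.07 * -4.25 = -13.0475
lambda_4 * g_4 = 7.67 * 1.67 = 12.8089
Total violation = 0.126 + 6.5856 + 13.0475 + 12.8089 = 32.568


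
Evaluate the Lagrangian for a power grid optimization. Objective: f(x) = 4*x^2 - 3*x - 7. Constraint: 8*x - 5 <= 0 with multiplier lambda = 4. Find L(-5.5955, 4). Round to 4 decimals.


Step 1: Evaluate f(x).
f(-5.5955) = 4*(-5.5955)^2 - 3*(-5.5955) - 7 = 135.025
Step 2: Evaluate g(x).
g(-5.5955) = 8*-5.5955 - 5 = -49.764
Step 3: Compute Lagrangian.
L = 135.025 + 4*-49.764 = -64.031


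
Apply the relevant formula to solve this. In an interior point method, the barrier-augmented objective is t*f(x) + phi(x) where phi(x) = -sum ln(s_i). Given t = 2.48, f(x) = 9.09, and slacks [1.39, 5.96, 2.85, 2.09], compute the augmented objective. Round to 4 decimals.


Step 1: Compute log-barrier.
ln values: [0.3293, 1.7851, 1.0473, 0.7372]
phi = -(0.3293 + 1.7851 + 1.0473 + 0.7372) = -3.8989
Step 2: Compute augmented objective.
t*f(x) = 2.48*9.09 = 22.5432
Total = 22.5432 - 3.8989 = 18.6443


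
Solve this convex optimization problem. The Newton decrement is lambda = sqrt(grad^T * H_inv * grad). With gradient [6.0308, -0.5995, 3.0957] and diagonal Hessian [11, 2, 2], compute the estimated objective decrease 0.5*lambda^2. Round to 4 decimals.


Step 1: H is diagonal, so H^(-1) * g = [0.5483, -0.2998, 1.5479].
Step 2: g^T H^(-1) g = sum_i g_i^2 / H_ii
  = (6.0308)^2/11 + (-0.5995)^2/2 + (3.0957)^2/2
  = 3.3064 + 0.1797 + 4.7917 = 8.2778
Step 3: Objective decrease = 0.5 * g^T H^(-1) g = 4.1389


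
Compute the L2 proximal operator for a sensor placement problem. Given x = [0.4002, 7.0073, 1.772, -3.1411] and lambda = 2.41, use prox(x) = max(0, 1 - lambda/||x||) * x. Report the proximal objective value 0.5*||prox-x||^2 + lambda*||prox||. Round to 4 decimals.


Step 1: Compute ||x||.
||x|| = 7.8911
Step 2: Compute scaling factor.
scale = max(0, 1 - 2.41/7.8911) = 0.6946
Step 3: prox(x) = [0.278, 4.8672, 1.2308, -2.1818]
||prox(x)|| = 5.4811
Step 4: Proximal objective.
0.5*||prox-x||^2 = 2.9041
lambda*||prox|| = 13.2095
Total = 16.1134


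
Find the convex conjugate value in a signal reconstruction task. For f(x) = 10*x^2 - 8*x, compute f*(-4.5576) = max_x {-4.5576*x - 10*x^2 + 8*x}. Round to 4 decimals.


f*(y) = sup_x {y*x - a*x^2 - b*x} = sup_x {(y-b)*x - a*x^2}
FOC: (y - b) - 2a*x = 0 => x* = (y - b)/(2a)
x* = (-4.5576 + 8)/(2*10) = 0.1721
f*(-4.5576) = (y-b)^2/(4a) = (-4.5576 + 8)^2/(4*10)
= 11.8501/40 = 0.2963


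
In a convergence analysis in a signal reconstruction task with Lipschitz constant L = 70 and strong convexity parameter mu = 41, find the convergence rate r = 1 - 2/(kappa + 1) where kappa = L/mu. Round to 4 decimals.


Step 1: Compute the condition number.
kappa = L/mu = 70/41 = 1.7073
Step 2: Compute the convergence rate.
r = 1 - 2/(kappa + 1) = 1 - 2*mu/(L + mu) = (L - mu)/(L + mu) = 29/111 = 0.2613


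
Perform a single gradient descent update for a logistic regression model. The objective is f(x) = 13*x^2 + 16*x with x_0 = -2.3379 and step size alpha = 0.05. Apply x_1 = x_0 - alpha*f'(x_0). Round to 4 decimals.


We compute the gradient at x_0 and apply the update.
f'(x) = 26*x + 16
f'(-2.3379) = 26*-2.3379 + 16 = -44.7854
x_1 = -2.3379 - 0.05*-44.7854 = -0.0986


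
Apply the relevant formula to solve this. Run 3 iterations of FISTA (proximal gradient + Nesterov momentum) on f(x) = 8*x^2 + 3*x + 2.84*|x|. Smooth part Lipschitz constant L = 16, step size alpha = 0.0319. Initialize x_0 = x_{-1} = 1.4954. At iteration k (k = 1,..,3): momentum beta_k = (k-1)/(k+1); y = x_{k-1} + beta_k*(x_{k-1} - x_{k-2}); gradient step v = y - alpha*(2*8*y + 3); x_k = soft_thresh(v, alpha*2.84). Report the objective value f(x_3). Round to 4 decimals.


FISTA on f(x) = 8*x^2 + 3*x + 2.84*|x|
L = 16, alpha = 0.0319
Iteration 1: beta = 0.0, y = 1.4954 + 0.0*(1.4954 - 1.4954) = 1.4954
  grad(y) = 26.9264, v = y - alpha*grad = 0.6364
  prox(v) = soft_thresh(0.6364, 0.0906) = 0.5459
Iteration 2: beta = 0.3333, y = 0.5459 + 0.3333*(0.5459 - 1.4954) = 0.2293
  grad(y) = 6.6694, v = y - alpha*grad = 0.0166
  prox(v) = soft_thresh(0.0166, 0.0906) = 0.0
Iteration 3: beta = 0.5, y = 0.0 + 0.5*(0.0 - 0.5459) = -0.2729
  grad(y) = -1.3668, v = y - alpha*grad = -0.2293
  prox(v) = soft_thresh(-0.2293, 0.0906) = -0.1387
f(x_3) = 8*(-0.1387)^2 + 3*(-0.1387) + 2.84*|-0.1387| = 0.1318


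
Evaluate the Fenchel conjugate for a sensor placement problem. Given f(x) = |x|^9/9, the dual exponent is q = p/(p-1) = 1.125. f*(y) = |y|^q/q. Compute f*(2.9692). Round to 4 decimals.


The conjugate exponent q satisfies 1/p + 1/q = 1.
p = 9, so q = 9/(9 - 1) = 1.125
|y|^q = 2.9692^1.125 = 3.4019
f*(2.9692) = 3.4019 / 1.125 = 3.0239


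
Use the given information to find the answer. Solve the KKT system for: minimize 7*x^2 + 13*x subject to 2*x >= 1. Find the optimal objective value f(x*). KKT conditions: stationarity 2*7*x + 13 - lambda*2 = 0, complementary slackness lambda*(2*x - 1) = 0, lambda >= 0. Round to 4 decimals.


Step 1: Try lambda = 0 (constraint inactive).
x_unc = -13/(2*7) = -0.9286
Check: 2*-0.9286 = -1.8572 < 1 -- violated!
Step 2: Constraint must be active: 2*x = 1
x* = 1/2 = 0.5
lambda = (2*7*0.5 + 13)/2 = 10.0
Step 3: Compute optimal value.
f(x*) = 7*0.5^2 + 13*0.5 = 8.25


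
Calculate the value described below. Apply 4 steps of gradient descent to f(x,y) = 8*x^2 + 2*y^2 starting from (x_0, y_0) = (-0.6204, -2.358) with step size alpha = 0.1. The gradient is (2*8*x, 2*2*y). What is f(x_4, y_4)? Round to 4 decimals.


Gradient descent on f(x,y) = 8*x^2 + 2*y^2.
Starting point: (-0.6204, -2.358), alpha = 0.1
Step 1: grad_x = 2*8*-0.6204 = -9.9264, grad_y = 2*2*-2.358 = -9.432
  x_1 = -0.6204 - 0.1*-9.9264 = 0.3722
  y_1 = -2.358 - 0.1*-9.432 = -1.4148
Step 2: grad_x = 2*8*0.3722 = 5.9558, grad_y = 2*2*-1.4148 = -5.6592
  x_2 = 0.3722 - 0.1*5.9558 = -0.2233
  y_2 = -1.4148 - 0.1*-5.6592 = -0.8489
Step 3: grad_x = 2*8*-0.2233 = -3.5735, grad_y = 2*2*-0.8489 = -3.3955
  x_3 = -0.2233 - 0.1*-3.5735 = 0.134
  y_3 = -0.8489 - 0.1*-3.3955 = -0.5093
Step 4: grad_x = 2*8*0.134 = 2.1441, grad_y = 2*2*-0.5093 = -2.0373
  x_4 = 0.134 - 0.1*2.1441 = -0.0804
  y_4 = -0.5093 - 0.1*-2.0373 = -0.3056
f(-0.0804, -0.3056) = 8*(-0.0804)^2 + 2*(-0.3056)^2 = 0.2385


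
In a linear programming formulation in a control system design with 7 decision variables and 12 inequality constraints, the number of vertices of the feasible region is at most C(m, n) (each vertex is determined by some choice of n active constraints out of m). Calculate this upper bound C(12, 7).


Each vertex corresponds to some choice of n active constraints out of m, so the number of vertices is at most C(m, n) = m! / (n!(m-n)!).
m = 12, n = 7
Numerator: 12 * 11 * 10 * 9 * 8 * 7 * 6
Denominator: 7! = 5040
C(12, 7) = 792


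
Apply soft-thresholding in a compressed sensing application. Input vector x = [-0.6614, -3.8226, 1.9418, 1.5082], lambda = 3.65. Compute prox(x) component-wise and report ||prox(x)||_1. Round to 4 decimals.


Soft-thresholding with lambda = 3.65:
prox(-0.6614) = sign(-0.6614)*max(|-0.6614| - 3.65, 0) = 0.0
prox(-3.8226) = sign(-3.8226)*max(|-3.8226| - 3.65, 0) = -0.1726
prox(1.9418) = sign(1.9418)*max(|1.9418| - 3.65, 0) = 0.0
prox(1.5082) = sign(1.5082)*max(|1.5082| - 3.65, 0) = 0.0
prox(x) = [0.0, -0.1726, 0.0, 0.0]
||prox(x)||_1 = 0.0 + 0.1726 + 0.0 + 0.0 = 0.1726


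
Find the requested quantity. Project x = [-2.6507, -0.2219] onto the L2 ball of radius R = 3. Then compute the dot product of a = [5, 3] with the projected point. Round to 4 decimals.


Step 1: Compute ||x|| (intermediates to 6 decimals).
||x|| = sqrt((-2.6507)^2 + (-0.2219)^2) = 2.659972
Step 2: Project.
Since ||x|| <= R, proj = x (no scaling needed).
proj(x) = [-2.6507, -0.2219]
Step 3: Dot product.
a^T * proj(x) = 5*(-2.6507) + 3*(-0.2219) = -13.9192


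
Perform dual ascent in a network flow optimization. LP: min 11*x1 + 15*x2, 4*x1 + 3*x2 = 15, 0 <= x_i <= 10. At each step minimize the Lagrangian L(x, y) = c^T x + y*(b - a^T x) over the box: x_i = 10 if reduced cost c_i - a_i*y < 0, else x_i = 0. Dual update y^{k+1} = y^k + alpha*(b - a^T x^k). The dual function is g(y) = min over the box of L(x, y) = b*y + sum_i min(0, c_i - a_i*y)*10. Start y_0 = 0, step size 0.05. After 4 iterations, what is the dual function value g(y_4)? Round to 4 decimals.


Dual ascent for LP: min 11*x1 + 15*x2, 4*x1 + 3*x2 = 15, 0 <= x_i <= 10
Step 1: y^k = 0.0, reduced costs: (11.0, 15.0)
  x^k = (0.0, 0.0), subgradient = b - a^T x = 15.0
  y^{k+1} = 0.0 + 0.05*15.0 = 0.75
Step 2: y^k = 0.75, reduced costs: (8.0, 12.75)
  x^k = (0.0, 0.0), subgradient = b - a^T x = 15.0
  y^{k+1} = 0.75 + 0.05*15.0 = 1.5
Step 3: y^k = 1.5, reduced costs: (5.0, 10.5)
  x^k = (0.0, 0.0), subgradient = b - a^T x = 15.0
  y^{k+1} = 1.5 + 0.05*15.0 = 2.25
Step 4: y^k = 2.25, reduced costs: (2.0, 8.25)
  x^k = (0.0, 0.0), subgradient = b - a^T x = 15.0
  y^{k+1} = 2.25 + 0.05*15.0 = 3.0
Dual objective at y_4 = 3.0: reduced costs (-1.0, 6.0), box minimizer x = (10.0, 0.0)
g(y_4) = b*y + (c1 - a1*y)*x1 + (c2 - a2*y)*x2 = 15*3.0 + (-1.0)*10.0 + 6.0*0.0 = 45.0 - 10.0 + 0.0 = 35.0


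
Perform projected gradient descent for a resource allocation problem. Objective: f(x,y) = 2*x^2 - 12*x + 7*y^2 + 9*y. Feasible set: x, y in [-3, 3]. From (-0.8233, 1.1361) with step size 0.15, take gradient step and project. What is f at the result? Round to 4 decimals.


Step 1: Compute gradient at (-0.8233, 1.1361).
grad_x = 2*2*-0.8233 - 12 = -15.2932
grad_y = 2*7*1.1361 + 9 = 24.9054
Step 2: Gradient step.
x_raw = -0.8233 - 0.15*-15.2932 = 1.4707
y_raw = 1.1361 - 0.15*24.9054 = -2.5997
Step 3: Project onto [-3, 3].
x_proj = clip(1.4707) = 1.4707
y_proj = clip(-2.5997) = -2.5997
Step 4: Evaluate f.
f(1.4707, -2.5997) = 10.5897


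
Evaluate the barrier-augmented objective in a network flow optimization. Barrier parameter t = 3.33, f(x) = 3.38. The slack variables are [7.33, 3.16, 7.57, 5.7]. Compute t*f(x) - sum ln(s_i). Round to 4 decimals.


Step 1: Compute log-barrier.
ln values: [1.992, 1.1506, 2.0242, 1.7405]
phi = -(1.992 + 1.1506 + 2.0242 + 1.7405) = -6.9072
Step 2: Compute augmented objective.
t*f(x) = 3.33*3.38 = 11.2554
Total = 11.2554 - 6.9072 = 4.3482


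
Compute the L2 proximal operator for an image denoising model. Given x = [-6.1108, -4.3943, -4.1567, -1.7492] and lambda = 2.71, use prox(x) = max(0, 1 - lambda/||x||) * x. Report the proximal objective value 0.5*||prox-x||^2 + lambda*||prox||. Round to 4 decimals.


Step 1: Compute ||x||.
||x|| = 8.7744
Step 2: Compute scaling factor.
scale = max(0, 1 - 2.71/8.7744) = 0.6911
Step 3: prox(x) = [-4.2235, -3.0371, -2.8729, -1.209]
||prox(x)|| = 6.0644
Step 4: Proximal objective.
0.5*||prox-x||^2 = 3.6721
lambda*||prox|| = 16.4345
Total = 20.1065


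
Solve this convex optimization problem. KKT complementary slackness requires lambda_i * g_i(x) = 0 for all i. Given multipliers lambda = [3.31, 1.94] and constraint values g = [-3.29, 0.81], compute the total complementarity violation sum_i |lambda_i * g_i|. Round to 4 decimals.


KKT complementary slackness check:
lambda_1 * g_1 = 3.31 * -3.29 = -10.8899
lambda_2 * g_2 = 1.94 * 0.81 = 1.5714
Total violation = 10.8899 + 1.5714 = 12.4613


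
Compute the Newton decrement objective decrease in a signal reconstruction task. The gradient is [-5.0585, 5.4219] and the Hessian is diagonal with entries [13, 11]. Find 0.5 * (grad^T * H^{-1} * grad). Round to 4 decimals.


Step 1: H is diagonal, so H^(-1) * g = [-0.3891, 0.4929].
Step 2: g^T H^(-1) g = sum_i g_i^2 / H_ii
  = (-5.0585)^2/13 + (5.4219)^2/11
  = 1.9683 + 2.6725 = 4.6408
Step 3: Objective decrease = 0.5 * g^T H^(-1) g = 2.3204


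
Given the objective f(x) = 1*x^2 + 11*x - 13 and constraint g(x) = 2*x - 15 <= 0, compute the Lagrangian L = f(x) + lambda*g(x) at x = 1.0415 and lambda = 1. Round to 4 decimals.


Step 1: Evaluate f(x).
f(1.0415) = 1*1.0415^2 + 11*1.0415 - 13 = -0.4588
Step 2: Evaluate g(x).
g(1.0415) = 2*1.0415 - 15 = -12.917
Step 3: Compute Lagrangian.
L = -0.4588 + 1*-12.917 = -13.3758


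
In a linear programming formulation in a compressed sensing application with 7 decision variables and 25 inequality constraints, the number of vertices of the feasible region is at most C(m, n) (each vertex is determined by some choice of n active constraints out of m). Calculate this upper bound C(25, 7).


Each vertex corresponds to some choice of n active constraints out of m, so the number of vertices is at most C(m, n) = m! / (n!(m-n)!).
m = 25, n = 7
Numerator: 25 * 24 * 23 * 22 * 21 * 20 * 19
Denominator: 7! = 5040
C(25, 7) = 480700


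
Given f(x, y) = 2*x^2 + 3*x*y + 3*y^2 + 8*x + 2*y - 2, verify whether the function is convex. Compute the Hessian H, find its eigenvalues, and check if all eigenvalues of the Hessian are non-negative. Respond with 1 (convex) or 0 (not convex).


The Hessian of f(x,y) = 2*x^2 + 3*x*y + 3*y^2 + 8*x + 2*y - 2 is:
H = [[4, 3], [3, 6]]
Trace = 4 + 6 = 10
Determinant = 4*6 - (3)^2 = 15
Discriminant = (10)^2 - 4*15 = 40.0
Eigenvalues: lambda_1 = 1.8377, lambda_2 = 8.1623
The function is convex.

1


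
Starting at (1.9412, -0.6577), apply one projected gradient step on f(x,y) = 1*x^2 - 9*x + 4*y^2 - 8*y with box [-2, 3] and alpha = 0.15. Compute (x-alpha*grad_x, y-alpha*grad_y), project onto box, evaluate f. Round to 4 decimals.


Step 1: Compute gradient at (1.9412, -0.6577).
grad_x = 2*1*1.9412 - 9 = -5.1176
grad_y = 2*4*-0.6577 - 8 = -13.2616
Step 2: Gradient step.
x_raw = 1.9412 - 0.15*-5.1176 = 2.7088
y_raw = -0.6577 - 0.15*-13.2616 = 1.3315
Step 3: Project onto [-2, 3].
x_proj = clip(2.7088) = 2.7088
y_proj = clip(1.3315) = 1.3315
Step 4: Evaluate f.
f(2.7088, 1.3315) = -20.6021


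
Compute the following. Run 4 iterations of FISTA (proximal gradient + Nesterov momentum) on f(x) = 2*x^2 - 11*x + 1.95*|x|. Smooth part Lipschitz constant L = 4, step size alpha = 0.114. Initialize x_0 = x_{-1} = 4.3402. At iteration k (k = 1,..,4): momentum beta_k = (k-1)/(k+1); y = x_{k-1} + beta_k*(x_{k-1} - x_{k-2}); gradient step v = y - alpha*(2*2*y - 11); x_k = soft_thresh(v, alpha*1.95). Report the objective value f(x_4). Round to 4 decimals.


FISTA on f(x) = 2*x^2 - 11*x + 1.95*|x|
L = 4, alpha = 0.114
Iteration 1: beta = 0.0, y = 4.3402 + 0.0*(4.3402 - 4.3402) = 4.3402
  grad(y) = 6.3608, v = y - alpha*grad = 3.6151
  prox(v) = soft_thresh(3.6151, 0.2223) = 3.3928
Iteration 2: beta = 0.3333, y = 3.3928 + 0.3333*(3.3928 - 4.3402) = 3.077
  grad(y) = 1.3078, v = y - alpha*grad = 2.9279
  prox(v) = soft_thresh(2.9279, 0.2223) = 2.7056
Iteration 3: beta = 0.5, y = 2.7056 + 0.5*(2.7056 - 3.3928) = 2.362
  grad(y) = -1.5521, v = y - alpha*grad = 2.5389
  prox(v) = soft_thresh(2.5389, 0.2223) = 2.3166
Iteration 4: beta = 0.6, y = 2.3166 + 0.6*(2.3166 - 2.7056) = 2.0832
  grad(y) = -2.6671, v = y - alpha*grad = 2.3873
  prox(v) = soft_thresh(2.3873, 0.2223) = 2.165
f(x_4) = 2*2.165^2 - 11*2.165 + 1.95*|2.165| = -10.2188


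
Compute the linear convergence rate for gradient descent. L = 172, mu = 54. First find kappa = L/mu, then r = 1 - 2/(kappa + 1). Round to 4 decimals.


Step 1: Compute the condition number.
kappa = L/mu = 172/54 = 3.1852
Step 2: Compute the convergence rate.
r = 1 - 2/(kappa + 1) = 1 - 2*mu/(L + mu) = (L - mu)/(L + mu) = 118/226 = 0.5221


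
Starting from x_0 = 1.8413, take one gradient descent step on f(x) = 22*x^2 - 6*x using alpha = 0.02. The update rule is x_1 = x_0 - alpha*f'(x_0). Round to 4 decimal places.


We compute the gradient at x_0 and apply the update.
f'(x) = 44*x - 6
f'(1.8413) = 44*1.8413 - 6 = 75.0172
x_1 = 1.8413 - 0.02*75.0172 = 0.341


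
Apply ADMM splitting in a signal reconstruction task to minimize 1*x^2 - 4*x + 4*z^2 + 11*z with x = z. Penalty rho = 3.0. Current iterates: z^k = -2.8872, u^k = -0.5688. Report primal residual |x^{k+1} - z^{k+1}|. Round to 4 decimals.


ADMM iteration with rho = 3.0, z^k = -2.8872, u^k = -0.5688
Step 1: x-update.
Minimize 1*x^2 - 4*x + (3.0/2)*(x + 2.8872 - 0.5688)^2
FOC: (2*1 + 3.0)*x = 4 + 3.0*(-2.8872 + 0.5688)
x^{k+1} = -0.591
Step 2: z-update.
Minimize 4*z^2 + 11*z + (3.0/2)*(-0.591 - z - 0.5688)^2
FOC: (2*4 + 3.0)*z = -11 + 3.0*(-0.591 - 0.5688)
z^{k+1} = -1.3163
Step 3: u-update.
u^{k+1} = -0.5688 - 0.591 + 1.3163 = 0.1565
Step 4: Primal residual = |-0.591 + 1.3163| = 0.7253


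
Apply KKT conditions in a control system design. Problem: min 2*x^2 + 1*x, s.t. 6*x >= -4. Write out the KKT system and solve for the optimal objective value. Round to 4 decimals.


Step 1: Try lambda = 0 (constraint inactive).
Stationarity: 2*2*x + 1 = 0
x* = -1/(2*2) = -0.25
Check constraint: 6*-0.25 = -1.5 >= -4 -- satisfied.
Step 2: Compute optimal value.
f(x*) = 2*(-0.25)^2 + 1*(-0.25) = -0.125


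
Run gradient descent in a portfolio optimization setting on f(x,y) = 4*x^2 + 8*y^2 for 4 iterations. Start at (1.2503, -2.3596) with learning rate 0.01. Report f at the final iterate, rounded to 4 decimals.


Gradient descent on f(x,y) = 4*x^2 + 8*y^2.
Starting point: (1.2503, -2.3596), alpha = 0.01
Step 1: grad_x = 2*4*1.2503 = 10.0024, grad_y = 2*8*-2.3596 = -37.7536
  x_1 = 1.2503 - 0.01*10.0024 = 1.1503
  y_1 = -2.3596 - 0.01*-37.7536 = -1.9821
Step 2: grad_x = 2*4*1.1503 = 9.2022, grad_y = 2*8*-1.9821 = -31.713
  x_2 = 1.1503 - 0.01*9.2022 = 1.0583
  y_2 = -1.9821 - 0.01*-31.713 = -1.6649
Step 3: grad_x = 2*4*1.0583 = 8.466, grad_y = 2*8*-1.6649 = -26.6389
  x_3 = 1.0583 - 0.01*8.466 = 0.9736
  y_3 = -1.6649 - 0.01*-26.6389 = -1.3985
Step 4: grad_x = 2*4*0.9736 = 7.7887, grad_y = 2*8*-1.3985 = -22.3767
  x_4 = 0.9736 - 0.01*7.7887 = 0.8957
  y_4 = -1.3985 - 0.01*-22.3767 = -1.1748
f(0.8957, -1.1748) = 4*0.8957^2 + 8*(-1.1748)^2 = 14.25


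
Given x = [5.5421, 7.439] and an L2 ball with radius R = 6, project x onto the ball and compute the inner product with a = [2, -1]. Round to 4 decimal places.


Step 1: Compute ||x|| (intermediates to 6 decimals).
||x|| = sqrt(5.5421^2 + 7.439^2) = 9.276508
Step 2: Project.
Since ||x|| > R, scale = R/||x|| = 6/9.276508 = 0.646795, proj(x) = scale * x
proj(x) = [3.584603, 4.811508]
Step 3: Dot product.
a^T * proj(x) = 2*3.584603 - 1*4.811508 = 2.3577


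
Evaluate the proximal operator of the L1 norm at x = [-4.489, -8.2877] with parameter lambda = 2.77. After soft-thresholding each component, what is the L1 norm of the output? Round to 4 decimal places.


Soft-thresholding with lambda = 2.77:
prox(-4.489) = sign(-4.489)*max(|-4.489| - 2.77, 0) = -1.719
prox(-8.2877) = sign(-8.2877)*max(|-8.2877| - 2.77, 0) = -5.5177
prox(x) = [-1.719, -5.5177]
||prox(x)||_1 = 1.719 + 5.5177 = 7.2367


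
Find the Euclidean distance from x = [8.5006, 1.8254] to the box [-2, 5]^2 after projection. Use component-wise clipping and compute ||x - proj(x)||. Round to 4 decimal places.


Project each component onto [-2, 5].
clip(8.5006) = 5.0, clip(1.8254) = 1.8254
Projection = [5.0, 1.8254]
Squared diffs: [12.2542, 0.0]
Distance = sqrt(12.2542) = 3.5006


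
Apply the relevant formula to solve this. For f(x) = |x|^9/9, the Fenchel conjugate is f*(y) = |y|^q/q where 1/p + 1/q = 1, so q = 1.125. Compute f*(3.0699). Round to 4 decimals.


The conjugate exponent q satisfies 1/p + 1/q = 1.
p = 9, so q = 9/(9 - 1) = 1.125
|y|^q = 3.0699^1.125 = 3.532
f*(3.0699) = 3.532 / 1.125 = 3.1395


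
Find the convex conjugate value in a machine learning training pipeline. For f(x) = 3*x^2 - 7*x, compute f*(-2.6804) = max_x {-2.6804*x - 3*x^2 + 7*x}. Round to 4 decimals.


f*(y) = sup_x {y*x - a*x^2 - b*x} = sup_x {(y-b)*x - a*x^2}
FOC: (y - b) - 2a*x = 0 => x* = (y - b)/(2a)
x* = (-2.6804 + 7)/(2*3) = 0.7199
f*(-2.6804) = (y-b)^2/(4a) = (-2.6804 + 7)^2/(4*3)
= 18.6589/12 = 1.5549


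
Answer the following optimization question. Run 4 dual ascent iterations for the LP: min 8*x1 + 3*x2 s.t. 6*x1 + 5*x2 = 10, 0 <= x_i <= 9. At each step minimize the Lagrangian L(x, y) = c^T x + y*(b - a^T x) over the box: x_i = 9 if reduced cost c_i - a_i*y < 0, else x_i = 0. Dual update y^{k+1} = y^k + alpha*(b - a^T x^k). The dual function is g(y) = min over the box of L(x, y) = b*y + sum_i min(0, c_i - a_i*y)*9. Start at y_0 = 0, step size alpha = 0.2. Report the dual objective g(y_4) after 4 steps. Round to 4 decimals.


Dual ascent for LP: min 8*x1 + 3*x2, 6*x1 + 5*x2 = 10, 0 <= x_i <= 9
Step 1: y^k = 0.0, reduced costs: (8.0, 3.0)
  x^k = (0.0, 0.0), subgradient = b - a^T x = 10.0
  y^{k+1} = 0.0 + 0.2*10.0 = 2.0
Step 2: y^k = 2.0, reduced costs: (-4.0, -7.0)
  x^k = (9.0, 9.0), subgradient = b - a^T x = -89.0
  y^{k+1} = 2.0 + 0.2*-89.0 = -15.8
Step 3: y^k = -15.8, reduced costs: (102.8, 82.0)
  x^k = (0.0, 0.0), subgradient = b - a^T x = 10.0
  y^{k+1} = -15.8 + 0.2*10.0 = -13.8
Step 4: y^k = -13.8, reduced costs: (90.8, 72.0)
  x^k = (0.0, 0.0), subgradient = b - a^T x = 10.0
  y^{k+1} = -13.8 + 0.2*10.0 = -11.8
Dual objective at y_4 = -11.8: reduced costs (78.8, 62.0), box minimizer x = (0.0, 0.0)
g(y_4) = b*y + (c1 - a1*y)*x1 + (c2 - a2*y)*x2 = 10*(-11.8) + 78.8*0.0 + 62.0*0.0 = -118.0 + 0.0 + 0.0 = -118.0


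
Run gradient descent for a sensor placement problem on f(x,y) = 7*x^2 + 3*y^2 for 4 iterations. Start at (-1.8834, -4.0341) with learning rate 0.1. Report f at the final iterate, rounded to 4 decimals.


Gradient descent on f(x,y) = 7*x^2 + 3*y^2.
Starting point: (-1.8834, -4.0341), alpha = 0.1
Step 1: grad_x = 2*7*-1.8834 = -26.3676, grad_y = 2*3*-4.0341 = -24.2046
  x_1 = -1.8834 - 0.1*-26.3676 = 0.7534
  y_1 = -4.0341 - 0.1*-24.2046 = -1.6136
Step 2: grad_x = 2*7*0.7534 = 10.547, grad_y = 2*3*-1.6136 = -9.6818
  x_2 = 0.7534 - 0.1*10.547 = -0.3013
  y_2 = -1.6136 - 0.1*-9.6818 = -0.6455
Step 3: grad_x = 2*7*-0.3013 = -4.2188, grad_y = 2*3*-0.6455 = -3.8727
  x_3 = -0.3013 - 0.1*-4.2188 = 0.1205
  y_3 = -0.6455 - 0.1*-3.8727 = -0.2582
Step 4: grad_x = 2*7*0.1205 = 1.6875, grad_y = 2*3*-0.2582 = -1.5491
  x_4 = 0.1205 - 0.1*1.6875 = -0.0482
  y_4 = -0.2582 - 0.1*-1.5491 = -0.1033
f(-0.0482, -0.1033) = 7*(-0.0482)^2 + 3*(-0.1033)^2 = 0.0483


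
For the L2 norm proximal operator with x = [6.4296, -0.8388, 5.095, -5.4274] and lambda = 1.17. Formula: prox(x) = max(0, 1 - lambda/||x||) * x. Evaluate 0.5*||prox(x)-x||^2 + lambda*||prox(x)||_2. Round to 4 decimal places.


Step 1: Compute ||x||.
||x|| = 9.8721
Step 2: Compute scaling factor.
scale = max(0, 1 - 1.17/9.8721) = 0.8815
Step 3: prox(x) = [5.6676, -0.7394, 4.4912, -4.7842]
||prox(x)|| = 8.7021
Step 4: Proximal objective.
0.5*||prox-x||^2 = 0.6845
lambda*||prox|| = 10.1815
Total = 10.8659


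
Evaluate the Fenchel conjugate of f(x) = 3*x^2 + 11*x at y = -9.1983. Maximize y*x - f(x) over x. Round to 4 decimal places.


f*(y) = sup_x {y*x - a*x^2 - b*x} = sup_x {(y-b)*x - a*x^2}
FOC: (y - b) - 2a*x = 0 => x* = (y - b)/(2a)
x* = (-9.1983 - 11)/(2*3) = -3.3664
f*(-9.1983) = (y-b)^2/(4a) = (-9.1983 - 11)^2/(4*3)
= 407.9713/12 = 33.9976


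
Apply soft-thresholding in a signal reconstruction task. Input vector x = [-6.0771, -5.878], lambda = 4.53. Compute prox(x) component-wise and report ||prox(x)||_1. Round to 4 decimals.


Soft-thresholding with lambda = 4.53:
prox(-6.0771) = sign(-6.0771)*max(|-6.0771| - 4.53, 0) = -1.5471
prox(-5.878) = sign(-5.878)*max(|-5.878| - 4.53, 0) = -1.348
prox(x) = [-1.5471, -1.348]
||prox(x)||_1 = 1.5471 + 1.348 = 2.8951


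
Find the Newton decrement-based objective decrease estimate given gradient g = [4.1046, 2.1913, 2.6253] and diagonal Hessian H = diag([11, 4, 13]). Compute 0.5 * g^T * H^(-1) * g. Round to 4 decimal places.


Step 1: H is diagonal, so H^(-1) * g = [0.3731, 0.5478, 0.2019].
Step 2: g^T H^(-1) g = sum_i g_i^2 / H_ii
  = (4.1046)^2/11 + (2.1913)^2/4 + (2.6253)^2/13
  = 1.5316 + 1.2004 + 0.5302 = 3.2622
Step 3: Objective decrease = 0.5 * g^T H^(-1) g = 1.6311


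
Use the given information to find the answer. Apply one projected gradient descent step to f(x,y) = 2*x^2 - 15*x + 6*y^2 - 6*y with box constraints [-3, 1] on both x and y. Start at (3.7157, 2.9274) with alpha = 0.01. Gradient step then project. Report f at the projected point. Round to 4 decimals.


Step 1: Compute gradient at (3.7157, 2.9274).
grad_x = 2*2*3.7157 - 15 = -0.1372
grad_y = 2*6*2.9274 - 6 = 29.1288
Step 2: Gradient step.
x_raw = 3.7157 - 0.01*-0.1372 = 3.7171
y_raw = 2.9274 - 0.01*29.1288 = 2.6361
Step 3: Project onto [-3, 1].
x_proj = clip(3.7171) = 1.0
y_proj = clip(2.6361) = 1.0
Step 4: Evaluate f.
f(1.0, 1.0) = -13.0


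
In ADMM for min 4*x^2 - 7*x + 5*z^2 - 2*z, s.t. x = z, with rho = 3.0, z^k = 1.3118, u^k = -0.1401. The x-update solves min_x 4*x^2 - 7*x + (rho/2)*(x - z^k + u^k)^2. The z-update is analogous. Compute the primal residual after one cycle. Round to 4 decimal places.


ADMM iteration with rho = 3.0, z^k = 1.3118, u^k = -0.1401
Step 1: x-update.
Minimize 4*x^2 - 7*x + (3.0/2)*(x - 1.3118 - 0.1401)^2
FOC: (2*4 + 3.0)*x = 7 + 3.0*(1.3118 + 0.1401)
x^{k+1} = 1.0323
Step 2: z-update.
Minimize 5*z^2 - 2*z + (3.0/2)*(1.0323 - z - 0.1401)^2
FOC: (2*5 + 3.0)*z = 2 + 3.0*(1.0323 - 0.1401)
z^{k+1} = 0.3597
Step 3: u-update.
u^{k+1} = -0.1401 + 1.0323 - 0.3597 = 0.5325
Step 4: Primal residual = |1.0323 - 0.3597| = 0.6726


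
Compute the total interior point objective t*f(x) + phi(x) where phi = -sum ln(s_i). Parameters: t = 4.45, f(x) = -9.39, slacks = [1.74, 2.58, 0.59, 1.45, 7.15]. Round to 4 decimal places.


Step 1: Compute log-barrier.
ln values: [0.5539, 0.9478, -0.5276, 0.3716, 1.9671]
phi = -(0.5539 + 0.9478 - 0.5276 + 0.3716 + 1.9671) = -3.3127
Step 2: Compute augmented objective.
t*f(x) = 4.45*-9.39 = -41.7855
Total = -41.7855 - 3.3127 = -45.0982


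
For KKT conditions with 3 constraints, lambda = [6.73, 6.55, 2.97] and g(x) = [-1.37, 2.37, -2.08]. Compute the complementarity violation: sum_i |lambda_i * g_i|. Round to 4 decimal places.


KKT complementary slackness check:
lambda_1 * g_1 = 6.73 * -1.37 = -9.2201
lambda_2 * g_2 = 6.55 * 2.37 = 15.5235
lambda_3 * g_3 = 2.97 * -2.08 = -6.1776
Total violation = 9.2201 + 15.5235 + 6.1776 = 30.9212


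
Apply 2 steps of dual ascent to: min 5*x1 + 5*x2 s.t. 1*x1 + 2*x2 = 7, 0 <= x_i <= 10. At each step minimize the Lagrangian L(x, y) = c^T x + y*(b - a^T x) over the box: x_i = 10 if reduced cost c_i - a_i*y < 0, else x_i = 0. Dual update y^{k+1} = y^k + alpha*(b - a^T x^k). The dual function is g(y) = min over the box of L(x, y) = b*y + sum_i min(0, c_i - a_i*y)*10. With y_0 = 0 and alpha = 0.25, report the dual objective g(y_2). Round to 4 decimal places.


Dual ascent for LP: min 5*x1 + 5*x2, 1*x1 + 2*x2 = 7, 0 <= x_i <= 10
Step 1: y^k = 0.0, reduced costs: (5.0, 5.0)
  x^k = (0.0, 0.0), subgradient = b - a^T x = 7.0
  y^{k+1} = 0.0 + 0.25*7.0 = 1.75
Step 2: y^k = 1.75, reduced costs: (3.25, 1.5)
  x^k = (0.0, 0.0), subgradient = b - a^T x = 7.0
  y^{k+1} = 1.75 + 0.25*7.0 = 3.5
Dual objective at y_2 = 3.5: reduced costs (1.5, -2.0), box minimizer x = (0.0, 10.0)
g(y_2) = b*y + (c1 - a1*y)*x1 + (c2 - a2*y)*x2 = 7*3.5 + 1.5*0.0 + (-2.0)*10.0 = 24.5 + 0.0 - 20.0 = 4.5


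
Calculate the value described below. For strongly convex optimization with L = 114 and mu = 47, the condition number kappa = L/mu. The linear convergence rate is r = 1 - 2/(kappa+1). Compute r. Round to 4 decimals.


Step 1: Compute the condition number.
kappa = L/mu = 114/47 = 2.4255
Step 2: Compute the convergence rate.
r = 1 - 2/(kappa + 1) = 1 - 2*mu/(L + mu) = (L - mu)/(L + mu) = 67/161 = 0.4161


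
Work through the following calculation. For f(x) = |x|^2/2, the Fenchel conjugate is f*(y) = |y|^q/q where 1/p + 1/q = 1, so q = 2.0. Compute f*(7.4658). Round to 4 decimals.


The conjugate exponent q satisfies 1/p + 1/q = 1.
p = 2, so q = 2/(2 - 1) = 2.0
|y|^q = 7.4658^2.0 = 55.7382
f*(7.4658) = 55.7382 / 2.0 = 27.8691


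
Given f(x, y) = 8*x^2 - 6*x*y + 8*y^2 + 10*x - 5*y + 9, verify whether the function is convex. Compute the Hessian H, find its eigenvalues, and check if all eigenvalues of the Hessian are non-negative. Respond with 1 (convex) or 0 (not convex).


The Hessian of f(x,y) = 8*x^2 - 6*x*y + 8*y^2 + 10*x - 5*y + 9 is:
H = [[16, -6], [-6, 16]]
Trace = 16 + 16 = 32
Determinant = 16*16 - (-6)^2 = 220
Discriminant = (32)^2 - 4*220 = 144.0
Eigenvalues: lambda_1 = 10.0, lambda_2 = 22.0
The function is convex.

1


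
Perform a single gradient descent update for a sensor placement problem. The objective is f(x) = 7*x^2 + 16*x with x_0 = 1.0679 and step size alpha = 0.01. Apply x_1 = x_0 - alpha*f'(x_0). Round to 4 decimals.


We compute the gradient at x_0 and apply the update.
f'(x) = 14*x + 16
f'(1.0679) = 14*1.0679 + 16 = 30.9506
x_1 = 1.0679 - 0.01*30.9506 = 0.7584


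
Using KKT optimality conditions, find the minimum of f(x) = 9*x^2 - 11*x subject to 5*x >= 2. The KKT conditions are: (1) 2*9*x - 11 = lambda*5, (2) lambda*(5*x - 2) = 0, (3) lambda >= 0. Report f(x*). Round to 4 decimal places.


Step 1: Try lambda = 0 (constraint inactive).
Stationarity: 2*9*x - 11 = 0
x* = 11/(2*9) = 11/18 = 0.6111 (rounded; the exact value 11/18 is used below)
Check constraint: 5*0.6111 = 3.0555 >= 2 -- satisfied.
Step 2: Compute optimal value.
f(x*) = 9*(11/18)^2 - 11*(11/18) = -3.3611


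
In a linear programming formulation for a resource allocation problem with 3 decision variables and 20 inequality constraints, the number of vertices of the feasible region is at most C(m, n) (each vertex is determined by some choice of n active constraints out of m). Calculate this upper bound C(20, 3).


Each vertex corresponds to some choice of n active constraints out of m, so the number of vertices is at most C(m, n) = m! / (n!(m-n)!).
m = 20, n = 3
Numerator: 20 * 19 * 18
Denominator: 3! = 6
C(20, 3) = 1140


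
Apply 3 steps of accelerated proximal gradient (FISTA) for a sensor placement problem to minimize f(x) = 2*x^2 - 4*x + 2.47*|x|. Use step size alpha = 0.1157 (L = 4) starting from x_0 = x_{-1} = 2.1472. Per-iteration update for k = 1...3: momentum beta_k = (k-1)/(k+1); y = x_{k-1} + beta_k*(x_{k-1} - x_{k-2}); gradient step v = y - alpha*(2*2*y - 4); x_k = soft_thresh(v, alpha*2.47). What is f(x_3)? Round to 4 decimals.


FISTA on f(x) = 2*x^2 - 4*x + 2.47*|x|
L = 4, alpha = 0.1157
Iteration 1: beta = 0.0, y = 2.1472 + 0.0*(2.1472 - 2.1472) = 2.1472
  grad(y) = 4.5888, v = y - alpha*grad = 1.6163
  prox(v) = soft_thresh(1.6163, 0.2858) = 1.3305
Iteration 2: beta = 0.3333, y = 1.3305 + 0.3333*(1.3305 - 2.1472) = 1.0583
  grad(y) = 0.233, v = y - alpha*grad = 1.0313
  prox(v) = soft_thresh(1.0313, 0.2858) = 0.7455
Iteration 3: beta = 0.5, y = 0.7455 + 0.5*(0.7455 - 1.3305) = 0.453
  grad(y) = -2.1879, v = y - alpha*grad = 0.7062
  prox(v) = soft_thresh(0.7062, 0.2858) = 0.4204
f(x_3) = 2*0.4204^2 - 4*0.4204 + 2.47*|0.4204| = -0.2897


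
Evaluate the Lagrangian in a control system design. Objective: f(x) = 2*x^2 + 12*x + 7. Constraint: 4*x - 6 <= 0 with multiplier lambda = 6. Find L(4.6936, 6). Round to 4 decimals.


Step 1: Evaluate f(x).
f(4.6936) = 2*4.6936^2 + 12*4.6936 + 7 = 107.383
Step 2: Evaluate g(x).
g(4.6936) = 4*4.6936 - 6 = 12.7744
Step 3: Compute Lagrangian.
L = 107.383 + 6*12.7744 = 184.0294


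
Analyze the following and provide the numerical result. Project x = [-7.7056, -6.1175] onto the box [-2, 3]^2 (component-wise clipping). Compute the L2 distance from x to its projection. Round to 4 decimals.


Project each component onto [-2, 3].
clip(-7.7056) = -2.0, clip(-6.1175) = -2.0
Projection = [-2.0, -2.0]
Squared diffs: [32.5539, 16.9538]
Distance = sqrt(49.5077) = 7.0362


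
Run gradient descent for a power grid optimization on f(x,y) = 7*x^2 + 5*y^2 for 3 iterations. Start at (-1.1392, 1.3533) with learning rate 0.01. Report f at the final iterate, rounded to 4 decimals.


Gradient descent on f(x,y) = 7*x^2 + 5*y^2.
Starting point: (-1.1392, 1.3533), alpha = 0.01
Step 1: grad_x = 2*7*-1.1392 = -15.9488, grad_y = 2*5*1.3533 = 13.533
  x_1 = -1.1392 - 0.01*-15.9488 = -0.9797
  y_1 = 1.3533 - 0.01*13.533 = 1.218
Step 2: grad_x = 2*7*-0.9797 = -13.716, grad_y = 2*5*1.218 = 12.1797
  x_2 = -0.9797 - 0.01*-13.716 = -0.8426
  y_2 = 1.218 - 0.01*12.1797 = 1.0962
Step 3: grad_x = 2*7*-0.8426 = -11.7957, grad_y = 2*5*1.0962 = 10.9617
  x_3 = -0.8426 - 0.01*-11.7957 = -0.7246
  y_3 = 1.0962 - 0.01*10.9617 = 0.9866
f(-0.7246, 0.9866) = 7*(-0.7246)^2 + 5*0.9866^2 = 8.5417


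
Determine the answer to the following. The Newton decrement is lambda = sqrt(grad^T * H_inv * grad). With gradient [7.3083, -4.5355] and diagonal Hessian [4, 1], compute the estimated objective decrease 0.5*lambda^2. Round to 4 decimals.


Step 1: H is diagonal, so H^(-1) * g = [1.8271, -4.5355].
Step 2: g^T H^(-1) g = sum_i g_i^2 / H_ii
  = (7.3083)^2/4 + (-4.5355)^2/1
  = 13.3528 + 20.5708 = 33.9236
Step 3: Objective decrease = 0.5 * g^T H^(-1) g = 16.9618


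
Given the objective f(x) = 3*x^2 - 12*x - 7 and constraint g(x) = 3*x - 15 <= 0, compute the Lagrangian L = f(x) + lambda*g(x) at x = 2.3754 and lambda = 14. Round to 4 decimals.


Step 1: Evaluate f(x).
f(2.3754) = 3*2.3754^2 - 12*2.3754 - 7 = -18.5772
Step 2: Evaluate g(x).
g(2.3754) = 3*2.3754 - 15 = -7.8738
Step 3: Compute Lagrangian.
L = -18.5772 + 14*-7.8738 = -128.8104


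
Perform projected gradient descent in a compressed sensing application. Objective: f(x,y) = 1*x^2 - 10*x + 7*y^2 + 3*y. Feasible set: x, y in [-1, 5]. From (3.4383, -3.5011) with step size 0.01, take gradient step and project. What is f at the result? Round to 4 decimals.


Step 1: Compute gradient at (3.4383, -3.5011).
grad_x = 2*1*3.4383 - 10 = -3.1234
grad_y = 2*7*-3.5011 + 3 = -46.0154
Step 2: Gradient step.
x_raw = 3.4383 - 0.01*-3.1234 = 3.4695
y_raw = -3.5011 - 0.01*-46.0154 = -3.0409
Step 3: Project onto [-1, 5].
x_proj = clip(3.4695) = 3.4695
y_proj = clip(-3.0409) = -1.0
Step 4: Evaluate f.
f(3.4695, -1.0) = -18.6577


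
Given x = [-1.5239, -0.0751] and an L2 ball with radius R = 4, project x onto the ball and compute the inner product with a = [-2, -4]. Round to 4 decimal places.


Step 1: Compute ||x|| (intermediates to 6 decimals).
||x|| = sqrt((-1.5239)^2 + (-0.0751)^2) = 1.525749
Step 2: Project.
Since ||x|| <= R, proj = x (no scaling needed).
proj(x) = [-1.5239, -0.0751]
Step 3: Dot product.
a^T * proj(x) = -2*(-1.5239) - 4*(-0.0751) = 3.3482


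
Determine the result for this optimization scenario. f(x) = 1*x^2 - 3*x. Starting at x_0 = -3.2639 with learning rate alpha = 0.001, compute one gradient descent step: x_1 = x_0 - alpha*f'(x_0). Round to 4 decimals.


We compute the gradient at x_0 and apply the update.
f'(x) = 2*x - 3
f'(-3.2639) = 2*-3.2639 - 3 = -9.5278
x_1 = -3.2639 - 0.001*-9.5278 = -3.2544


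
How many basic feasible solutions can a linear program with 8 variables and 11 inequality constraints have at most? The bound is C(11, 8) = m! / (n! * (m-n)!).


Each vertex corresponds to some choice of n active constraints out of m, so the number of vertices is at most C(m, n) = m! / (n!(m-n)!).
m = 11, n = 8
Numerator: 11 * 10 * 9 * 8 * 7 * 6 * 5 * 4
Denominator: 8! = 40320
C(11, 8) = 165


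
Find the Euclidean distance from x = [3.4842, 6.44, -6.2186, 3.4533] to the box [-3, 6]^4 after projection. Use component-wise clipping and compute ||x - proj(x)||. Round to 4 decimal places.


Project each component onto [-3, 6].
clip(3.4842) = 3.4842, clip(6.44) = 6.0, clip(-6.2186) = -3.0, clip(3.4533) = 3.4533
Projection = [3.4842, 6.0, -3.0, 3.4533]
Squared diffs: [0.0, 0.1936, 10.3594, 0.0]
Distance = sqrt(10.553) = 3.2485


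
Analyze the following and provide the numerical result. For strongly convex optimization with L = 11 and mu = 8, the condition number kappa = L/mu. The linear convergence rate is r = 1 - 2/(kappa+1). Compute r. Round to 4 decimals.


Step 1: Compute the condition number.
kappa = L/mu = 11/8 = 1.375
Step 2: Compute the convergence rate.
r = 1 - 2/(kappa + 1) = 1 - 2*mu/(L + mu) = (L - mu)/(L + mu) = 3/19 = 0.1579


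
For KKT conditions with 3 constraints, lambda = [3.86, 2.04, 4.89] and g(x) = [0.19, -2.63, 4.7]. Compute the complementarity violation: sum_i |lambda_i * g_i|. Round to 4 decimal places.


KKT complementary slackness check:
lambda_1 * g_1 = 3.86 * 0.19 = 0.7334
lambda_2 * g_2 = 2.04 * -2.63 = -5.3652
lambda_3 * g_3 = 4.89 * 4.7 = 22.983
Total violation = 0.7334 + 5.3652 + 22.983 = 29.0816


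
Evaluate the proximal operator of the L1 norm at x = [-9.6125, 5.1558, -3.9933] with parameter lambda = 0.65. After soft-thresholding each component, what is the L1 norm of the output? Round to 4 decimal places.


Soft-thresholding with lambda = 0.65:
prox(-9.6125) = sign(-9.6125)*max(|-9.6125| - 0.65, 0) = -8.9625
prox(5.1558) = sign(5.1558)*max(|5.1558| - 0.65, 0) = 4.5058
prox(-3.9933) = sign(-3.9933)*max(|-3.9933| - 0.65, 0) = -3.3433
prox(x) = [-8.9625, 4.5058, -3.3433]
||prox(x)||_1 = 8.9625 + 4.5058 + 3.3433 = 16.8116


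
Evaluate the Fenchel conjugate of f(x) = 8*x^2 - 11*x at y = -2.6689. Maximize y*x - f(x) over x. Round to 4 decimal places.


f*(y) = sup_x {y*x - a*x^2 - b*x} = sup_x {(y-b)*x - a*x^2}
FOC: (y - b) - 2a*x = 0 => x* = (y - b)/(2a)
x* = (-2.6689 + 11)/(2*8) = 0.5207
f*(-2.6689) = (y-b)^2/(4a) = (-2.6689 + 11)^2/(4*8)
= 69.4072/32 = 2.169


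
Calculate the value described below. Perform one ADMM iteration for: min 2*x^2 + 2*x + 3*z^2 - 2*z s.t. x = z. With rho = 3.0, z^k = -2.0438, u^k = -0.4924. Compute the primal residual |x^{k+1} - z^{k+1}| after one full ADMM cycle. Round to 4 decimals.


ADMM iteration with rho = 3.0, z^k = -2.0438, u^k = -0.4924
Step 1: x-update.
Minimize 2*x^2 + 2*x + (3.0/2)*(x + 2.0438 - 0.4924)^2
FOC: (2*2 + 3.0)*x = -2 + 3.0*(-2.0438 + 0.4924)
x^{k+1} = -0.9506
Step 2: z-update.
Minimize 3*z^2 - 2*z + (3.0/2)*(-0.9506 - z - 0.4924)^2
FOC: (2*3 + 3.0)*z = 2 + 3.0*(-0.9506 - 0.4924)
z^{k+1} = -0.2588
Step 3: u-update.
u^{k+1} = -0.4924 - 0.9506 + 0.2588 = -1.1842
Step 4: Primal residual = |-0.9506 + 0.2588| = 0.6918


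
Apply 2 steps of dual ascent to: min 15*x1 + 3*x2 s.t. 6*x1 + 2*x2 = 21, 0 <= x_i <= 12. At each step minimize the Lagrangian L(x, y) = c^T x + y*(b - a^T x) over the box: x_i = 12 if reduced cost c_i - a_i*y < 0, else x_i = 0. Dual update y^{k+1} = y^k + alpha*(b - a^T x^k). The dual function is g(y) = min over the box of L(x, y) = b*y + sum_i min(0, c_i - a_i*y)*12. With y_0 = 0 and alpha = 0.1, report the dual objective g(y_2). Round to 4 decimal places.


Dual ascent for LP: min 15*x1 + 3*x2, 6*x1 + 2*x2 = 21, 0 <= x_i <= 12
Step 1: y^k = 0.0, reduced costs: (15.0, 3.0)
  x^k = (0.0, 0.0), subgradient = b - a^T x = 21.0
  y^{k+1} = 0.0 + 0.1*21.0 = 2.1
Step 2: y^k = 2.1, reduced costs: (2.4, -1.2)
  x^k = (0.0, 12.0), subgradient = b - a^T x = -3.0
  y^{k+1} = 2.1 + 0.1*-3.0 = 1.8
Dual objective at y_2 = 1.8: reduced costs (4.2, -0.6), box minimizer x = (0.0, 12.0)
g(y_2) = b*y + (c1 - a1*y)*x1 + (c2 - a2*y)*x2 = 21*1.8 + 4.2*0.0 + (-0.6)*12.0 = 37.8 + 0.0 - 7.2 = 30.6


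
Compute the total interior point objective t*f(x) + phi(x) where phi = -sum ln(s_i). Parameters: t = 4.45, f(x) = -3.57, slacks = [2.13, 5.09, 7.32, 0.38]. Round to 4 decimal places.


Step 1: Compute log-barrier.
ln values: [0.7561, 1.6273, 1.9906, -0.9676]
phi = -(0.7561 + 1.6273 + 1.9906 - 0.9676) = -3.4064
Step 2: Compute augmented objective.
t*f(x) = 4.45*-3.57 = -15.8865
Total = -15.8865 - 3.4064 = -19.2929
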